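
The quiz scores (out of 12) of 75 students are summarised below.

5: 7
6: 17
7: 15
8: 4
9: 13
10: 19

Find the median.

7

Cumulative frequencies: 7, 24, 39, 43, 56, 75
n = 75, so the median is the value in position (n+1)/2 = 38.
Position 38 falls at value 7.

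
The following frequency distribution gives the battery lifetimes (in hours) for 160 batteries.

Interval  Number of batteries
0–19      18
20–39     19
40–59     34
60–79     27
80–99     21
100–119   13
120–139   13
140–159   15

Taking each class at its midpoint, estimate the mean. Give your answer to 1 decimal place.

72.0

Midpoints: 9.5, 29.5, 49.5, 69.5, 89.5, 109.5, 129.5, 149.5
Σfm = 18×9.5 + 19×29.5 + 34×49.5 + 27×69.5 + 21×89.5 + 13×109.5 + 13×129.5 + 15×149.5 = 11520
n = Σf = 160
Mean = 11520 / 160 = 72.0000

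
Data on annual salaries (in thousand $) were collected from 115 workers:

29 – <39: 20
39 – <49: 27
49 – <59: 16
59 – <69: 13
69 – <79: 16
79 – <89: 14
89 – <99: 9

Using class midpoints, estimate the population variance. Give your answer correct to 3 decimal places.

Midpoints: 34, 44, 54, 64, 74, 84, 94
n = 115, Σfm = 6770, mean = 58.8696
Σfm² = 441220
Σf(m − x̄)² = Σfm² − (Σfm)²/n = 441220 − 6770²/115 = 42673.0435
Population variance = 42673.0435 / 115 = 371.0699

371.070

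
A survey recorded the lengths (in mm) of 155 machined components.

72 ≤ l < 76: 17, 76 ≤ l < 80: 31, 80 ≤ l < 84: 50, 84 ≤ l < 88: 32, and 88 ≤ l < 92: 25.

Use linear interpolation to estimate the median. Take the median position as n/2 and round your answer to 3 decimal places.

Cumulative frequencies: 17, 48, 98, 130, 155
n = 155; position = n/2 = 77.5.
This falls in the class 80 ≤ l < 84: L = 80, F = 48, f = 50, h = 4.
Median ≈ 80 + ((77.5 − 48) / 50) × 4 = 82.3600

82.360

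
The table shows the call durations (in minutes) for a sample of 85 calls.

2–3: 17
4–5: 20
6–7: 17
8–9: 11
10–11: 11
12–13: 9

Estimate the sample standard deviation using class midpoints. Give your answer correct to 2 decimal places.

Midpoints: 2.5, 4.5, 6.5, 8.5, 10.5, 12.5
n = 85, Σfm = 564.5, mean = 6.6412
Σfm² = 4643.25
Σf(m − x̄)² = Σfm² − (Σfm)²/n = 4643.25 − 564.5²/85 = 894.3059
Sample variance = 894.3059 / 84 = 10.6465
Standard deviation = √10.6465 = 3.2629

3.26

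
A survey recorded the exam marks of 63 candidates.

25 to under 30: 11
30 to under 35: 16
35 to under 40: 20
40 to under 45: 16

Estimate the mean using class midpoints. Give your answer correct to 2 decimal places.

Midpoints: 27.5, 32.5, 37.5, 42.5
Σfm = 11×27.5 + 16×32.5 + 20×37.5 + 16×42.5 = 2252.5
n = Σf = 63
Mean = 2252.5 / 63 = 35.7540

35.75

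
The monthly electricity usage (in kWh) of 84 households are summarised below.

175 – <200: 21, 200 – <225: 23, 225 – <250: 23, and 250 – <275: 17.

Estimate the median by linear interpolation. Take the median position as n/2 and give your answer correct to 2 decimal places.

222.83

Cumulative frequencies: 21, 44, 67, 84
n = 84; position = n/2 = 42.
This falls in the class 200 – <225: L = 200, F = 21, f = 23, h = 25.
Median ≈ 200 + ((42 − 21) / 23) × 25 = 222.8261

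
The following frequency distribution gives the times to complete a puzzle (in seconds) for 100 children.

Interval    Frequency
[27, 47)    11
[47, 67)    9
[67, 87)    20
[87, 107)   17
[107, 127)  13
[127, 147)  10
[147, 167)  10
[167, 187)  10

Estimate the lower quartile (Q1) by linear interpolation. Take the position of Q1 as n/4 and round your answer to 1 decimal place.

72.0

Cumulative frequencies: 11, 20, 40, 57, 70, 80, 90, 100
n = 100; position = n/4 = 25.
This falls in the class [67, 87): L = 67, F = 20, f = 20, h = 20.
Lower quartile ≈ 67 + ((25 − 20) / 20) × 20 = 72.0000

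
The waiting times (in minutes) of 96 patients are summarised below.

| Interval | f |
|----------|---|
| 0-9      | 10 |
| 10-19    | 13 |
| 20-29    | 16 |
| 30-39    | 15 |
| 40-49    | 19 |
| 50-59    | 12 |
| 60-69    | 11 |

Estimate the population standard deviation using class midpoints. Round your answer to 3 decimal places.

18.366

Midpoints: 4.5, 14.5, 24.5, 34.5, 44.5, 54.5, 64.5
n = 96, Σfm = 3352, mean = 34.9167
Σfm² = 149424
Σf(m − x̄)² = Σfm² − (Σfm)²/n = 149424 − 3352²/96 = 32383.3333
Population variance = 32383.3333 / 96 = 337.3264
Standard deviation = √337.3264 = 18.3664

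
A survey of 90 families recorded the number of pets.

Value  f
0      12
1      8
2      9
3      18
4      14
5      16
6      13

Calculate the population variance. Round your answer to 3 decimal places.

Values: 0, 1, 2, 3, 4, 5, 6
n = 90, Σfx = 294, mean = 3.2667
Σfx² = 1298
Σf(x − x̄)² = Σfx² − (Σfx)²/n = 1298 − 294²/90 = 337.6000
Population variance = 337.6000 / 90 = 3.7511

3.751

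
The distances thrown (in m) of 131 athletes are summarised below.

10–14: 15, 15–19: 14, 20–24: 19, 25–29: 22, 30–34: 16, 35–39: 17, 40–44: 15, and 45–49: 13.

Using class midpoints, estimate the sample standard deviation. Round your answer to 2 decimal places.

Midpoints: 12, 17, 22, 27, 32, 37, 42, 47
n = 131, Σfm = 3812, mean = 29.0992
Σfm² = 126274
Σf(m − x̄)² = Σfm² − (Σfm)²/n = 126274 − 3812²/131 = 15347.7099
Sample variance = 15347.7099 / 130 = 118.0593
Standard deviation = √118.0593 = 10.8655

10.87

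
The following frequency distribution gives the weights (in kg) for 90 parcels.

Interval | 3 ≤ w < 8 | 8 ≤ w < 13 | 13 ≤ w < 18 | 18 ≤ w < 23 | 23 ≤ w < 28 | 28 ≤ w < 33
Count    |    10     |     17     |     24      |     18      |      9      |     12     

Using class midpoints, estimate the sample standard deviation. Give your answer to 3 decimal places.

7.596

Midpoints: 5.5, 10.5, 15.5, 20.5, 25.5, 30.5
n = 90, Σfm = 1570, mean = 17.4444
Σfm² = 32522.5
Σf(m − x̄)² = Σfm² − (Σfm)²/n = 32522.5 − 1570²/90 = 5134.7222
Sample variance = 5134.7222 / 89 = 57.6935
Standard deviation = √57.6935 = 7.5956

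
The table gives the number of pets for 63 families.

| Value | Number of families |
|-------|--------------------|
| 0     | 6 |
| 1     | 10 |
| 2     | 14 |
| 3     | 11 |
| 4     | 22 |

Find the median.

Cumulative frequencies: 6, 16, 30, 41, 63
n = 63, so the median is the value in position (n+1)/2 = 32.
Position 32 falls at value 3.

3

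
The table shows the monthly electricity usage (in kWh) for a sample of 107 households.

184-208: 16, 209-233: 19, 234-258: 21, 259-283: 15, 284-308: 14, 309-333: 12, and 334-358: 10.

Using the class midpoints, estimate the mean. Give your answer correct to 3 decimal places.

Midpoints: 196, 221, 246, 271, 296, 321, 346
Σfm = 16×196 + 19×221 + 21×246 + 15×271 + 14×296 + 12×321 + 10×346 = 28022
n = Σf = 107
Mean = 28022 / 107 = 261.8879

261.888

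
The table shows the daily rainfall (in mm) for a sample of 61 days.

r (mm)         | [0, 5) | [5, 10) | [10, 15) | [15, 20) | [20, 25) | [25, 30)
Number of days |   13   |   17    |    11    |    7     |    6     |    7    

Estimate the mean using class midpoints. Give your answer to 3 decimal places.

12.254

Midpoints: 2.5, 7.5, 12.5, 17.5, 22.5, 27.5
Σfm = 13×2.5 + 17×7.5 + 11×12.5 + 7×17.5 + 6×22.5 + 7×27.5 = 747.5
n = Σf = 61
Mean = 747.5 / 61 = 12.2541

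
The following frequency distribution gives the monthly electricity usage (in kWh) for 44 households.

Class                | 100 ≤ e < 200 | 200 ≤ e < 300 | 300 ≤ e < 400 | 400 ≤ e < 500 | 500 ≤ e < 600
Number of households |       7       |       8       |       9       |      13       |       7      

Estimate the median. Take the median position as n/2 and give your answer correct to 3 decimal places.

Cumulative frequencies: 7, 15, 24, 37, 44
n = 44; position = n/2 = 22.
This falls in the class 300 ≤ e < 400: L = 300, F = 15, f = 9, h = 100.
Median ≈ 300 + ((22 − 15) / 9) × 100 = 377.7778

377.778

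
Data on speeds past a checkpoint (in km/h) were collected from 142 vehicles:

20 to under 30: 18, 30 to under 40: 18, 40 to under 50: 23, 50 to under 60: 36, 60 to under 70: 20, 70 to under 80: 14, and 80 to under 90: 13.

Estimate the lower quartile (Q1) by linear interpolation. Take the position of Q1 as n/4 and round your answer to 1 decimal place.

39.7

Cumulative frequencies: 18, 36, 59, 95, 115, 129, 142
n = 142; position = n/4 = 35.5.
This falls in the class 30 to under 40: L = 30, F = 18, f = 18, h = 10.
Lower quartile ≈ 30 + ((35.5 − 18) / 18) × 10 = 39.7222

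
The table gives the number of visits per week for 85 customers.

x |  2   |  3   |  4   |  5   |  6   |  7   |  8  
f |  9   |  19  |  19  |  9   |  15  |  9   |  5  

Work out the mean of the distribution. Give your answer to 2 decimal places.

Values: 2, 3, 4, 5, 6, 7, 8
Σfx = 9×2 + 19×3 + 19×4 + 9×5 + 15×6 + 9×7 + 5×8 = 389
n = Σf = 85
Mean = 389 / 85 = 4.5765

4.58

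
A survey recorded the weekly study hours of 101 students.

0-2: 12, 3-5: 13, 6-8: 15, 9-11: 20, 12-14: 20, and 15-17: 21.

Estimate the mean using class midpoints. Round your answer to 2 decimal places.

9.55

Midpoints: 1, 4, 7, 10, 13, 16
Σfm = 12×1 + 13×4 + 15×7 + 20×10 + 20×13 + 21×16 = 965
n = Σf = 101
Mean = 965 / 101 = 9.5545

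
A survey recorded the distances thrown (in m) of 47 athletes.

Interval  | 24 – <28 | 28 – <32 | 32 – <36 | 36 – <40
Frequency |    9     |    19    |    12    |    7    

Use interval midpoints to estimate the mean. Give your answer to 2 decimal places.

Midpoints: 26, 30, 34, 38
Σfm = 9×26 + 19×30 + 12×34 + 7×38 = 1478
n = Σf = 47
Mean = 1478 / 47 = 31.4468

31.45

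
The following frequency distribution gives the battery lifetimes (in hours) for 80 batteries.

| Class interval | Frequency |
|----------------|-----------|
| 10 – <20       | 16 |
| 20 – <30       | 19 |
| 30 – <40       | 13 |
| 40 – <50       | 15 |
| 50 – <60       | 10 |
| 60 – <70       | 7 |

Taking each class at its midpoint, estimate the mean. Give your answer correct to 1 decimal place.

35.6

Midpoints: 15, 25, 35, 45, 55, 65
Σfm = 16×15 + 19×25 + 13×35 + 15×45 + 10×55 + 7×65 = 2850
n = Σf = 80
Mean = 2850 / 80 = 35.6250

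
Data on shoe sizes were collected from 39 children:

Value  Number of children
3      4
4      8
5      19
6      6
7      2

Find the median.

Cumulative frequencies: 4, 12, 31, 37, 39
n = 39, so the median is the value in position (n+1)/2 = 20.
Position 20 falls at value 5.

5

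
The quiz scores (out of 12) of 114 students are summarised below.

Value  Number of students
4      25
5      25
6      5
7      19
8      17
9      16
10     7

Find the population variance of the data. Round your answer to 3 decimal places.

Values: 4, 5, 6, 7, 8, 9, 10
n = 114, Σfx = 738, mean = 6.4737
Σfx² = 5220
Σf(x − x̄)² = Σfx² − (Σfx)²/n = 5220 − 738²/114 = 442.4211
Population variance = 442.4211 / 114 = 3.8809

3.881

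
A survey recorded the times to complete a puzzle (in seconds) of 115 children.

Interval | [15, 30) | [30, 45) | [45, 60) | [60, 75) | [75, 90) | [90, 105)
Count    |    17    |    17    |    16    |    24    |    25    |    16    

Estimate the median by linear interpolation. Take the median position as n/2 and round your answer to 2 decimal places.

Cumulative frequencies: 17, 34, 50, 74, 99, 115
n = 115; position = n/2 = 57.5.
This falls in the class [60, 75): L = 60, F = 50, f = 24, h = 15.
Median ≈ 60 + ((57.5 − 50) / 24) × 15 = 64.6875

64.69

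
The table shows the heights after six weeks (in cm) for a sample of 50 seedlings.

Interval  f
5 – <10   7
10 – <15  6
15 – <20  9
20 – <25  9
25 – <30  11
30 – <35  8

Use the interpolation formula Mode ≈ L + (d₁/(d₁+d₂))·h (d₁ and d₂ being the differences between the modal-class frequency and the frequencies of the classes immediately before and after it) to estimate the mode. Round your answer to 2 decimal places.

27.00

Modal class: 25 – <30 (highest frequency 11).
d₁ = 11 − 9 = 2, d₂ = 11 − 8 = 3
Mode ≈ 25 + (2/(2+3)) × 5 = 25 + 2.0000 = 27.0000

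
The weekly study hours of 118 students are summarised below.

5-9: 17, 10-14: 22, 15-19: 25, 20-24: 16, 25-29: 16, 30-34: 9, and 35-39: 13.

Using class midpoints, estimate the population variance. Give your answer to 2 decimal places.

Midpoints: 7, 12, 17, 22, 27, 32, 37
n = 118, Σfm = 2361, mean = 20.0085
Σfm² = 57647
Σf(m − x̄)² = Σfm² − (Σfm)²/n = 57647 − 2361²/118 = 10406.9915
Population variance = 10406.9915 / 118 = 88.1948

88.19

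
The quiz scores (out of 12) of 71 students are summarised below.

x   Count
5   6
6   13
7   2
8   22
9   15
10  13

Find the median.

Cumulative frequencies: 6, 19, 21, 43, 58, 71
n = 71, so the median is the value in position (n+1)/2 = 36.
Position 36 falls at value 8.

8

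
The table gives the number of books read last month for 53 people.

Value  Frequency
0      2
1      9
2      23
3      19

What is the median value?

Cumulative frequencies: 2, 11, 34, 53
n = 53, so the median is the value in position (n+1)/2 = 27.
Position 27 falls at value 2.

2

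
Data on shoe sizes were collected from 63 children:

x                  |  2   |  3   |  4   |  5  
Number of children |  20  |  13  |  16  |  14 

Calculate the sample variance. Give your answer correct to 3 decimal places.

Values: 2, 3, 4, 5
n = 63, Σfx = 213, mean = 3.3810
Σfx² = 803
Σf(x − x̄)² = Σfx² − (Σfx)²/n = 803 − 213²/63 = 82.8571
Sample variance = 82.8571 / 62 = 1.3364

1.336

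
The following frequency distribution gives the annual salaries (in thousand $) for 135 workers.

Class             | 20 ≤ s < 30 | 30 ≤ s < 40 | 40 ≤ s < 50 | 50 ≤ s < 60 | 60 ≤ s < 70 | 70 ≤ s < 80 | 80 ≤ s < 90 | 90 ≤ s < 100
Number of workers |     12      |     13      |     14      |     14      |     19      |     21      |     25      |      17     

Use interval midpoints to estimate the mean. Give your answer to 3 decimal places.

Midpoints: 25, 35, 45, 55, 65, 75, 85, 95
Σfm = 12×25 + 13×35 + 14×45 + 14×55 + 19×65 + 21×75 + 25×85 + 17×95 = 8705
n = Σf = 135
Mean = 8705 / 135 = 64.4815

64.481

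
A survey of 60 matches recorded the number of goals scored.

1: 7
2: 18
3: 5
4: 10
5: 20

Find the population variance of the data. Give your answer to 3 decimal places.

Values: 1, 2, 3, 4, 5
n = 60, Σfx = 198, mean = 3.3000
Σfx² = 784
Σf(x − x̄)² = Σfx² − (Σfx)²/n = 784 − 198²/60 = 130.6000
Population variance = 130.6000 / 60 = 2.1767

2.177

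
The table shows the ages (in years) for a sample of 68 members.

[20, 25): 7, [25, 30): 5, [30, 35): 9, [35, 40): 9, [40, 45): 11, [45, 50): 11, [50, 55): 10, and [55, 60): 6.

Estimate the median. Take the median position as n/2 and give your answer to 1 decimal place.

41.8

Cumulative frequencies: 7, 12, 21, 30, 41, 52, 62, 68
n = 68; position = n/2 = 34.
This falls in the class [40, 45): L = 40, F = 30, f = 11, h = 5.
Median ≈ 40 + ((34 − 30) / 11) × 5 = 41.8182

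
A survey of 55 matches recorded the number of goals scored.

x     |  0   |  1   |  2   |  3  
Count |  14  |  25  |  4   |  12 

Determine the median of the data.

1

Cumulative frequencies: 14, 39, 43, 55
n = 55, so the median is the value in position (n+1)/2 = 28.
Position 28 falls at value 1.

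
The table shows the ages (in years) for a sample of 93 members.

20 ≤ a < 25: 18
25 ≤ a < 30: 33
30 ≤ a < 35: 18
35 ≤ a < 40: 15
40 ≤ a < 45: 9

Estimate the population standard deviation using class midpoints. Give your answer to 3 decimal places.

Midpoints: 22.5, 27.5, 32.5, 37.5, 42.5
n = 93, Σfm = 2842.5, mean = 30.5645
Σfm² = 90431.25
Σf(m − x̄)² = Σfm² − (Σfm)²/n = 90431.25 − 2842.5²/93 = 3551.6129
Population variance = 3551.6129 / 93 = 38.1894
Standard deviation = √38.1894 = 6.1798

6.180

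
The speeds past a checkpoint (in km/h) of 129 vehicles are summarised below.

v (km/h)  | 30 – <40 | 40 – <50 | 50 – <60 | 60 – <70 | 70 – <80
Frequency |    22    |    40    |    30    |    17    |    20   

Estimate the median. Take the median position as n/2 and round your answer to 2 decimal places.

50.83

Cumulative frequencies: 22, 62, 92, 109, 129
n = 129; position = n/2 = 64.5.
This falls in the class 50 – <60: L = 50, F = 62, f = 30, h = 10.
Median ≈ 50 + ((64.5 − 62) / 30) × 10 = 50.8333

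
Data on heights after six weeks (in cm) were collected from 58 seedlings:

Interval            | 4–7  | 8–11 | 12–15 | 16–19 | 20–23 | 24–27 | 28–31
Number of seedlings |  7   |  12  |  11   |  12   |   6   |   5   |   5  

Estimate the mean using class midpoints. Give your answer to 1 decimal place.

Midpoints: 5.5, 9.5, 13.5, 17.5, 21.5, 25.5, 29.5
Σfm = 7×5.5 + 12×9.5 + 11×13.5 + 12×17.5 + 6×21.5 + 5×25.5 + 5×29.5 = 915
n = Σf = 58
Mean = 915 / 58 = 15.7759

15.8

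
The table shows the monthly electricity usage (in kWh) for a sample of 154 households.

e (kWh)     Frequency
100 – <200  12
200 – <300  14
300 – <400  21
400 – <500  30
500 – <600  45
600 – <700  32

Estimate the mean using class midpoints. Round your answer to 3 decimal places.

Midpoints: 150, 250, 350, 450, 550, 650
Σfm = 12×150 + 14×250 + 21×350 + 30×450 + 45×550 + 32×650 = 71700
n = Σf = 154
Mean = 71700 / 154 = 465.5844

465.584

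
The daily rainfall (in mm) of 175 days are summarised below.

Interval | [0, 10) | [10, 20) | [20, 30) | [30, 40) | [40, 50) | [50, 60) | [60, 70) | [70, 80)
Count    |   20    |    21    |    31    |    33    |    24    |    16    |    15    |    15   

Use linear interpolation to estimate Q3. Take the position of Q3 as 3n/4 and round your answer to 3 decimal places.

51.406

Cumulative frequencies: 20, 41, 72, 105, 129, 145, 160, 175
n = 175; position = 3n/4 = 131.25.
This falls in the class [50, 60): L = 50, F = 129, f = 16, h = 10.
Upper quartile ≈ 50 + ((131.25 − 129) / 16) × 10 = 51.4062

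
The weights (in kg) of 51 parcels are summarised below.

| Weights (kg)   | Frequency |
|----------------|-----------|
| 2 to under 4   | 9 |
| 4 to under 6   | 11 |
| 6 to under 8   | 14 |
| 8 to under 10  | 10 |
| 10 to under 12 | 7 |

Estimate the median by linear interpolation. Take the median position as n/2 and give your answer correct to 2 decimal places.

Cumulative frequencies: 9, 20, 34, 44, 51
n = 51; position = n/2 = 25.5.
This falls in the class 6 to under 8: L = 6, F = 20, f = 14, h = 2.
Median ≈ 6 + ((25.5 − 20) / 14) × 2 = 6.7857

6.79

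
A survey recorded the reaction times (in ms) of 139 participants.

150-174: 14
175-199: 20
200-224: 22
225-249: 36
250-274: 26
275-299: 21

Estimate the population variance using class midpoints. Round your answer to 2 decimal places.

1477.86

Midpoints: 162, 187, 212, 237, 262, 287
n = 139, Σfm = 32043, mean = 230.5252
Σfm² = 7592141
Σf(m − x̄)² = Σfm² − (Σfm)²/n = 7592141 − 32043²/139 = 205422.6619
Population variance = 205422.6619 / 139 = 1477.8609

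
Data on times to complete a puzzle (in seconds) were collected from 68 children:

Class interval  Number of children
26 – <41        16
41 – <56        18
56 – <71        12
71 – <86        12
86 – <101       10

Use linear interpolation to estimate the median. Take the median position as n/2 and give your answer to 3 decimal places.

Cumulative frequencies: 16, 34, 46, 58, 68
n = 68; position = n/2 = 34.
This falls in the class 41 – <56: L = 41, F = 16, f = 18, h = 15.
Median ≈ 41 + ((34 − 16) / 18) × 15 = 56.0000

56.000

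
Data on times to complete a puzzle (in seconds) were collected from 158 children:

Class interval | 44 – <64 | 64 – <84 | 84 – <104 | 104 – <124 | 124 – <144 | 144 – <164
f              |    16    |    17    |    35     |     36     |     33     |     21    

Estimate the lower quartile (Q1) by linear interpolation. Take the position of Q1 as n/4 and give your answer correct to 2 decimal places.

Cumulative frequencies: 16, 33, 68, 104, 137, 158
n = 158; position = n/4 = 39.5.
This falls in the class 84 – <104: L = 84, F = 33, f = 35, h = 20.
Lower quartile ≈ 84 + ((39.5 − 33) / 35) × 20 = 87.7143

87.71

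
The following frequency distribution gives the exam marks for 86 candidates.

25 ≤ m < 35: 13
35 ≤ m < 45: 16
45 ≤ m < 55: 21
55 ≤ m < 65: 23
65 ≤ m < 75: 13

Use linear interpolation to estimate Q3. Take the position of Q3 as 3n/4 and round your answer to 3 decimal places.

61.304

Cumulative frequencies: 13, 29, 50, 73, 86
n = 86; position = 3n/4 = 64.5.
This falls in the class 55 ≤ m < 65: L = 55, F = 50, f = 23, h = 10.
Upper quartile ≈ 55 + ((64.5 − 50) / 23) × 10 = 61.3043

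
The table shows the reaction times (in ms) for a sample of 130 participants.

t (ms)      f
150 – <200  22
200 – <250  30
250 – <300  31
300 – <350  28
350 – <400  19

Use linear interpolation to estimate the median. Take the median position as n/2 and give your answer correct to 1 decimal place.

Cumulative frequencies: 22, 52, 83, 111, 130
n = 130; position = n/2 = 65.
This falls in the class 250 – <300: L = 250, F = 52, f = 31, h = 50.
Median ≈ 250 + ((65 − 52) / 31) × 50 = 270.9677

271.0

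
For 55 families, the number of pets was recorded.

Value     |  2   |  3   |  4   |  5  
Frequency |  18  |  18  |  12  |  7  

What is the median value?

3

Cumulative frequencies: 18, 36, 48, 55
n = 55, so the median is the value in position (n+1)/2 = 28.
Position 28 falls at value 3.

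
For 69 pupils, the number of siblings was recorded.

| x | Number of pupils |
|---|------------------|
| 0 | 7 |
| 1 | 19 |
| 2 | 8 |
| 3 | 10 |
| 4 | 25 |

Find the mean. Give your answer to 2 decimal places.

2.39

Values: 0, 1, 2, 3, 4
Σfx = 7×0 + 19×1 + 8×2 + 10×3 + 25×4 = 165
n = Σf = 69
Mean = 165 / 69 = 2.3913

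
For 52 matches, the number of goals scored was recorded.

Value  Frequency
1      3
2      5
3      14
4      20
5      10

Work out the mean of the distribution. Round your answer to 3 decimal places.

3.558

Values: 1, 2, 3, 4, 5
Σfx = 3×1 + 5×2 + 14×3 + 20×4 + 10×5 = 185
n = Σf = 52
Mean = 185 / 52 = 3.5577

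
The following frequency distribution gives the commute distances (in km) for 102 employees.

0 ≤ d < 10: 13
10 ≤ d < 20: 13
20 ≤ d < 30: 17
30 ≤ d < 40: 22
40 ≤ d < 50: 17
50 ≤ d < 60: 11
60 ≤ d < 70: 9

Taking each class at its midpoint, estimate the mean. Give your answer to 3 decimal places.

Midpoints: 5, 15, 25, 35, 45, 55, 65
Σfm = 13×5 + 13×15 + 17×25 + 22×35 + 17×45 + 11×55 + 9×65 = 3410
n = Σf = 102
Mean = 3410 / 102 = 33.4314

33.431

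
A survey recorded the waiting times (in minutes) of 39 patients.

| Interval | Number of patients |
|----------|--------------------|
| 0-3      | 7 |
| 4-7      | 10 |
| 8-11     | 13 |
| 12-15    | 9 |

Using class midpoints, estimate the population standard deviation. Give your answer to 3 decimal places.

4.113

Midpoints: 1.5, 5.5, 9.5, 13.5
n = 39, Σfm = 310.5, mean = 7.9615
Σfm² = 3131.75
Σf(m − x̄)² = Σfm² − (Σfm)²/n = 3131.75 − 310.5²/39 = 659.6923
Population variance = 659.6923 / 39 = 16.9152
Standard deviation = √16.9152 = 4.1128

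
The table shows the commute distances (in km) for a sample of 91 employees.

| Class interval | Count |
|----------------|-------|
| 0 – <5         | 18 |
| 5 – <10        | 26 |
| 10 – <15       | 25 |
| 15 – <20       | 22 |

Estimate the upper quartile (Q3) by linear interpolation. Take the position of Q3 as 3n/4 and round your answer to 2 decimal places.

Cumulative frequencies: 18, 44, 69, 91
n = 91; position = 3n/4 = 68.25.
This falls in the class 10 – <15: L = 10, F = 44, f = 25, h = 5.
Upper quartile ≈ 10 + ((68.25 − 44) / 25) × 5 = 14.8500

14.85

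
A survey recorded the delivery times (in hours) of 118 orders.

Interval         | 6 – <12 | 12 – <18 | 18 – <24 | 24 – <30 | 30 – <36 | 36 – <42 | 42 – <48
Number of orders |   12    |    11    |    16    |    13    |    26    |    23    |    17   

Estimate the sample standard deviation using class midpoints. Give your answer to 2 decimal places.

Midpoints: 9, 15, 21, 27, 33, 39, 45
n = 118, Σfm = 3480, mean = 29.4915
Σfm² = 117702
Σf(m − x̄)² = Σfm² − (Σfm)²/n = 117702 − 3480²/118 = 15071.4915
Sample variance = 15071.4915 / 117 = 128.8162
Standard deviation = √128.8162 = 11.3497

11.35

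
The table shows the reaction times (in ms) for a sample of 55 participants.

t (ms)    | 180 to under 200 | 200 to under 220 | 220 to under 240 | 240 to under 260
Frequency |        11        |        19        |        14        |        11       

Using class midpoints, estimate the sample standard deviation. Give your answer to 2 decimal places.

20.66

Midpoints: 190, 210, 230, 250
n = 55, Σfm = 12050, mean = 219.0909
Σfm² = 2663100
Σf(m − x̄)² = Σfm² − (Σfm)²/n = 2663100 − 12050²/55 = 23054.5455
Sample variance = 23054.5455 / 54 = 426.9360
Standard deviation = √426.9360 = 20.6624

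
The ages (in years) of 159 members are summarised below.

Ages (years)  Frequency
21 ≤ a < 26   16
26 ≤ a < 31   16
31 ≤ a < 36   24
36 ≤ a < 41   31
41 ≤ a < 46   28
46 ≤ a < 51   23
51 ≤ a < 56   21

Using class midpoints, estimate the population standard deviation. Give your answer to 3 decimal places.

9.164

Midpoints: 23.5, 28.5, 33.5, 38.5, 43.5, 48.5, 53.5
n = 159, Σfm = 6286.5, mean = 39.5377
Σfm² = 261907.75
Σf(m − x̄)² = Σfm² − (Σfm)²/n = 261907.75 − 6286.5²/159 = 13353.7736
Population variance = 13353.7736 / 159 = 83.9860
Standard deviation = √83.9860 = 9.1644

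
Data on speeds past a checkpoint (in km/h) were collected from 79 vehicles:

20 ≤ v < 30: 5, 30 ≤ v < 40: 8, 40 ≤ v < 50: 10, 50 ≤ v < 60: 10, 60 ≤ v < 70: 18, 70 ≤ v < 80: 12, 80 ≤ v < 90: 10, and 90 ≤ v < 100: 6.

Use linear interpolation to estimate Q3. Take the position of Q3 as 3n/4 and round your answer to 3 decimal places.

76.875

Cumulative frequencies: 5, 13, 23, 33, 51, 63, 73, 79
n = 79; position = 3n/4 = 59.25.
This falls in the class 70 ≤ v < 80: L = 70, F = 51, f = 12, h = 10.
Upper quartile ≈ 70 + ((59.25 − 51) / 12) × 10 = 76.8750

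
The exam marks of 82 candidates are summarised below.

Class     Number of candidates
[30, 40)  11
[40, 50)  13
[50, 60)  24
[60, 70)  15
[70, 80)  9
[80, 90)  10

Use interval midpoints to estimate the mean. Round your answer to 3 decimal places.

Midpoints: 35, 45, 55, 65, 75, 85
Σfm = 11×35 + 13×45 + 24×55 + 15×65 + 9×75 + 10×85 = 4790
n = Σf = 82
Mean = 4790 / 82 = 58.4146

58.415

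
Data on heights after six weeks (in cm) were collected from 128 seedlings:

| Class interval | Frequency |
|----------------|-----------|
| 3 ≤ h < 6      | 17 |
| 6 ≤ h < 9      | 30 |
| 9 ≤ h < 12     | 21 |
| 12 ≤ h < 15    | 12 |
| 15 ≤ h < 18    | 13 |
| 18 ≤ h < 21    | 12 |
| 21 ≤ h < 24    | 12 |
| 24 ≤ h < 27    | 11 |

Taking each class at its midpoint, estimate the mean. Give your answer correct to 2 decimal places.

Midpoints: 4.5, 7.5, 10.5, 13.5, 16.5, 19.5, 22.5, 25.5
Σfm = 17×4.5 + 30×7.5 + 21×10.5 + 12×13.5 + 13×16.5 + 12×19.5 + 12×22.5 + 11×25.5 = 1683
n = Σf = 128
Mean = 1683 / 128 = 13.1484

13.15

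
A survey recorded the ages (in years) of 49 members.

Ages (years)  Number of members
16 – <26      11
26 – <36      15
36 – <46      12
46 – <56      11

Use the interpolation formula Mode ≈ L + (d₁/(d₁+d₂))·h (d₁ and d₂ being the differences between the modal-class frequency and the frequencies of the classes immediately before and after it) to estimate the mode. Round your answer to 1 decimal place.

Modal class: 26 – <36 (highest frequency 15).
d₁ = 15 − 11 = 4, d₂ = 15 − 12 = 3
Mode ≈ 26 + (4/(4+3)) × 10 = 26 + 5.7143 = 31.7143

31.7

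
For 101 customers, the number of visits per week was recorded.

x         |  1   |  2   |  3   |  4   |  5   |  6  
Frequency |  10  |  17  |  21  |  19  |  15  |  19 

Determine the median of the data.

Cumulative frequencies: 10, 27, 48, 67, 82, 101
n = 101, so the median is the value in position (n+1)/2 = 51.
Position 51 falls at value 4.

4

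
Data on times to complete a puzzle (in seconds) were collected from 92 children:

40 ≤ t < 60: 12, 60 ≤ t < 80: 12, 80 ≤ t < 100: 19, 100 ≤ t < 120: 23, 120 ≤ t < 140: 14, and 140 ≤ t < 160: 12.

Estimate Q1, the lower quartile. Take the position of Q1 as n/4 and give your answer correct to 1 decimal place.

78.3

Cumulative frequencies: 12, 24, 43, 66, 80, 92
n = 92; position = n/4 = 23.
This falls in the class 60 ≤ t < 80: L = 60, F = 12, f = 12, h = 20.
Lower quartile ≈ 60 + ((23 − 12) / 12) × 20 = 78.3333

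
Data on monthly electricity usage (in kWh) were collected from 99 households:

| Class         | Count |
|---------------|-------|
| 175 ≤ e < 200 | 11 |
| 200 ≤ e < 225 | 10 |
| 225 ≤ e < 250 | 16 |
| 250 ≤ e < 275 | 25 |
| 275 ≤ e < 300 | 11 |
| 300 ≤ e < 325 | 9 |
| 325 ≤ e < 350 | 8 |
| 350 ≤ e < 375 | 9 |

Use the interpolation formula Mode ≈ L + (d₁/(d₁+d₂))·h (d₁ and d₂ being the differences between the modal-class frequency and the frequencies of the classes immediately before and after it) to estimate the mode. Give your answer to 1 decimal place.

259.8

Modal class: 250 ≤ e < 275 (highest frequency 25).
d₁ = 25 − 16 = 9, d₂ = 25 − 11 = 14
Mode ≈ 250 + (9/(9+14)) × 25 = 250 + 9.7826 = 259.7826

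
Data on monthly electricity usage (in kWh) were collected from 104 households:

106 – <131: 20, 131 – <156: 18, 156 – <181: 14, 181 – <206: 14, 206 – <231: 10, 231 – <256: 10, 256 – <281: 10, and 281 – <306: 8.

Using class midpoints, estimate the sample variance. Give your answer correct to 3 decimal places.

Midpoints: 118.5, 143.5, 168.5, 193.5, 218.5, 243.5, 268.5, 293.5
n = 104, Σfm = 19674, mean = 189.1731
Σfm² = 4053594
Σf(m − x̄)² = Σfm² − (Σfm)²/n = 4053594 − 19674²/104 = 331802.8846
Sample variance = 331802.8846 / 103 = 3221.3872

3221.387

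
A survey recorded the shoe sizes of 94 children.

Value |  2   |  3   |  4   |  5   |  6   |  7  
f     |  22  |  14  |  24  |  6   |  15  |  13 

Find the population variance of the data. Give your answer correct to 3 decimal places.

Values: 2, 3, 4, 5, 6, 7
n = 94, Σfx = 393, mean = 4.1809
Σfx² = 1925
Σf(x − x̄)² = Σfx² − (Σfx)²/n = 1925 − 393²/94 = 281.9255
Population variance = 281.9255 / 94 = 2.9992

2.999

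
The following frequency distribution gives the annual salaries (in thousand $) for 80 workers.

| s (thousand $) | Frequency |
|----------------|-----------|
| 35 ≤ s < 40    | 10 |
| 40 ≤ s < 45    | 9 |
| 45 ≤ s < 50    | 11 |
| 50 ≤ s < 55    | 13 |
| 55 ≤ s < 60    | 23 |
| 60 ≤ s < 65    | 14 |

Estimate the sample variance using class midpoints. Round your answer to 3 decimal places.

68.101

Midpoints: 37.5, 42.5, 47.5, 52.5, 57.5, 62.5
n = 80, Σfm = 4160, mean = 52.0000
Σfm² = 221700
Σf(m − x̄)² = Σfm² − (Σfm)²/n = 221700 − 4160²/80 = 5380.0000
Sample variance = 5380.0000 / 79 = 68.1013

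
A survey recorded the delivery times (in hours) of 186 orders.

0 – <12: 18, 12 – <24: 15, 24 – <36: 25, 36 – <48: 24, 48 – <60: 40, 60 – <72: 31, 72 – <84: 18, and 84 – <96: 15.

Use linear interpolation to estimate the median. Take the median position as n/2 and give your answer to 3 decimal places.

51.300

Cumulative frequencies: 18, 33, 58, 82, 122, 153, 171, 186
n = 186; position = n/2 = 93.
This falls in the class 48 – <60: L = 48, F = 82, f = 40, h = 12.
Median ≈ 48 + ((93 − 82) / 40) × 12 = 51.3000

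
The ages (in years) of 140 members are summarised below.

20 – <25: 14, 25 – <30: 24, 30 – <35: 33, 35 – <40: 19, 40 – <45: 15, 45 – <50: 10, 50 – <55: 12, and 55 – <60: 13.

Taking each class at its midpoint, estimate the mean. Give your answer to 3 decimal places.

37.500

Midpoints: 22.5, 27.5, 32.5, 37.5, 42.5, 47.5, 52.5, 57.5
Σfm = 14×22.5 + 24×27.5 + 33×32.5 + 19×37.5 + 15×42.5 + 10×47.5 + 12×52.5 + 13×57.5 = 5250
n = Σf = 140
Mean = 5250 / 140 = 37.5000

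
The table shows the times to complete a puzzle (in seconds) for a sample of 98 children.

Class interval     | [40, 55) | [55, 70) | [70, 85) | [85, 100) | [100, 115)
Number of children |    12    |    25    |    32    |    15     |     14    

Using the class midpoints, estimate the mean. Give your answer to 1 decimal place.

76.6

Midpoints: 47.5, 62.5, 77.5, 92.5, 107.5
Σfm = 12×47.5 + 25×62.5 + 32×77.5 + 15×92.5 + 14×107.5 = 7505
n = Σf = 98
Mean = 7505 / 98 = 76.5816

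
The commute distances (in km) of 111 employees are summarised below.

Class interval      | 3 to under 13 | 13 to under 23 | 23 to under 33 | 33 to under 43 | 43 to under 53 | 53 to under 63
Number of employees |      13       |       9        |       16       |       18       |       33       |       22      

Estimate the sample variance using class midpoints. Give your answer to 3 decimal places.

263.505

Midpoints: 8, 18, 28, 38, 48, 58
n = 111, Σfm = 4258, mean = 38.3604
Σfm² = 192324
Σf(m − x̄)² = Σfm² − (Σfm)²/n = 192324 − 4258²/111 = 28985.5856
Sample variance = 28985.5856 / 110 = 263.5053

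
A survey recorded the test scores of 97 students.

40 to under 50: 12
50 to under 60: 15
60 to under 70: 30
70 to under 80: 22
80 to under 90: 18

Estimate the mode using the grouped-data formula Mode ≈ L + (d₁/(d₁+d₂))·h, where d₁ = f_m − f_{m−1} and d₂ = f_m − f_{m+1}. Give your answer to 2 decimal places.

Modal class: 60 to under 70 (highest frequency 30).
d₁ = 30 − 15 = 15, d₂ = 30 − 22 = 8
Mode ≈ 60 + (15/(15+8)) × 10 = 60 + 6.5217 = 66.5217

66.52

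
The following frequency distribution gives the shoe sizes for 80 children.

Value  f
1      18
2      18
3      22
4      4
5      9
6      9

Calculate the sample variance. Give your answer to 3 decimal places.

2.667

Values: 1, 2, 3, 4, 5, 6
n = 80, Σfx = 235, mean = 2.9375
Σfx² = 901
Σf(x − x̄)² = Σfx² − (Σfx)²/n = 901 − 235²/80 = 210.6875
Sample variance = 210.6875 / 79 = 2.6669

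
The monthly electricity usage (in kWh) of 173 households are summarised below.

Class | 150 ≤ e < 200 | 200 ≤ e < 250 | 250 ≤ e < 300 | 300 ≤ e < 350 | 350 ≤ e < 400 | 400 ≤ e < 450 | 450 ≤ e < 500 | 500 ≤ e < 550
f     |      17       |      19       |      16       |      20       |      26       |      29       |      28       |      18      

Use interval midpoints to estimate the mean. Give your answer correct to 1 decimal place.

364.0

Midpoints: 175, 225, 275, 325, 375, 425, 475, 525
Σfm = 17×175 + 19×225 + 16×275 + 20×325 + 26×375 + 29×425 + 28×475 + 18×525 = 62975
n = Σf = 173
Mean = 62975 / 173 = 364.0173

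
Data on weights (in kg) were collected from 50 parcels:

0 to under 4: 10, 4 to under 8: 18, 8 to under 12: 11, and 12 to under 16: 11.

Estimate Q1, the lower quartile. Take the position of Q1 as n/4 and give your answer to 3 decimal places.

Cumulative frequencies: 10, 28, 39, 50
n = 50; position = n/4 = 12.5.
This falls in the class 4 to under 8: L = 4, F = 10, f = 18, h = 4.
Lower quartile ≈ 4 + ((12.5 − 10) / 18) × 4 = 4.5556

4.556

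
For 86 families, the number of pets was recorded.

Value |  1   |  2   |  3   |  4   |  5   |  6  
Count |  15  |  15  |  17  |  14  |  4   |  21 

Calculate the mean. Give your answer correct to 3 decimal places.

3.465

Values: 1, 2, 3, 4, 5, 6
Σfx = 15×1 + 15×2 + 17×3 + 14×4 + 4×5 + 21×6 = 298
n = Σf = 86
Mean = 298 / 86 = 3.4651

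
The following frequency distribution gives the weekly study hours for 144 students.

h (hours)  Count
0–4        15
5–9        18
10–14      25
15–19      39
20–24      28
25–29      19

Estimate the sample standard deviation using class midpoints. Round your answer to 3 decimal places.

7.536

Midpoints: 2, 7, 12, 17, 22, 27
n = 144, Σfm = 2248, mean = 15.6111
Σfm² = 43216
Σf(m − x̄)² = Σfm² − (Σfm)²/n = 43216 − 2248²/144 = 8122.2222
Sample variance = 8122.2222 / 143 = 56.7988
Standard deviation = √56.7988 = 7.5365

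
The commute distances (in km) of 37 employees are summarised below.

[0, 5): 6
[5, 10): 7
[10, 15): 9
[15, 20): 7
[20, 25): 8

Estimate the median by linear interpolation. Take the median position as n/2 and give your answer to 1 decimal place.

13.1

Cumulative frequencies: 6, 13, 22, 29, 37
n = 37; position = n/2 = 18.5.
This falls in the class [10, 15): L = 10, F = 13, f = 9, h = 5.
Median ≈ 10 + ((18.5 − 13) / 9) × 5 = 13.0556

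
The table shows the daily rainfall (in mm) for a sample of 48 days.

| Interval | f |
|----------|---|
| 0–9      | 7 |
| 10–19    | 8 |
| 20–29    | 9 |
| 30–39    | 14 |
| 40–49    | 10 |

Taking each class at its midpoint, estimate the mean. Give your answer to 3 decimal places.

Midpoints: 4.5, 14.5, 24.5, 34.5, 44.5
Σfm = 7×4.5 + 8×14.5 + 9×24.5 + 14×34.5 + 10×44.5 = 1296
n = Σf = 48
Mean = 1296 / 48 = 27.0000

27.000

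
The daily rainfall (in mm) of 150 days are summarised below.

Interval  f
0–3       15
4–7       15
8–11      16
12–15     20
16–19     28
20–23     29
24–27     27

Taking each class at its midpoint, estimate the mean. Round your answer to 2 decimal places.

15.53

Midpoints: 1.5, 5.5, 9.5, 13.5, 17.5, 21.5, 25.5
Σfm = 15×1.5 + 15×5.5 + 16×9.5 + 20×13.5 + 28×17.5 + 29×21.5 + 27×25.5 = 2329
n = Σf = 150
Mean = 2329 / 150 = 15.5267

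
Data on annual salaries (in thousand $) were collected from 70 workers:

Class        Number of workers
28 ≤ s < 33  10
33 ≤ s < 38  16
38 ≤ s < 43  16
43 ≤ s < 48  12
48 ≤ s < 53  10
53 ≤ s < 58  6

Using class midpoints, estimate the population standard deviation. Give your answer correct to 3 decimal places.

Midpoints: 30.5, 35.5, 40.5, 45.5, 50.5, 55.5
n = 70, Σfm = 2905, mean = 41.5000
Σfm² = 124537.5
Σf(m − x̄)² = Σfm² − (Σfm)²/n = 124537.5 − 2905²/70 = 3980.0000
Population variance = 3980.0000 / 70 = 56.8571
Standard deviation = √56.8571 = 7.5404

7.540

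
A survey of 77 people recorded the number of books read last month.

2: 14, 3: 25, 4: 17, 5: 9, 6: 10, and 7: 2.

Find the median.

Cumulative frequencies: 14, 39, 56, 65, 75, 77
n = 77, so the median is the value in position (n+1)/2 = 39.
Position 39 falls at value 3.

3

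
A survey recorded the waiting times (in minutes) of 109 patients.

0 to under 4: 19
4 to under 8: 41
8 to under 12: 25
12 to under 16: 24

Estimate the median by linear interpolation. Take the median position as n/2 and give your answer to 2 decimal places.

Cumulative frequencies: 19, 60, 85, 109
n = 109; position = n/2 = 54.5.
This falls in the class 4 to under 8: L = 4, F = 19, f = 41, h = 4.
Median ≈ 4 + ((54.5 − 19) / 41) × 4 = 7.4634

7.46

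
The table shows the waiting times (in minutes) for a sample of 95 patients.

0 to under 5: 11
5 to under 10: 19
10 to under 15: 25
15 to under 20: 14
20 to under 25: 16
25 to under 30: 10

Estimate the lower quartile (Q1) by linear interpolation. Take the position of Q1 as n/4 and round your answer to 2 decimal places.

Cumulative frequencies: 11, 30, 55, 69, 85, 95
n = 95; position = n/4 = 23.75.
This falls in the class 5 to under 10: L = 5, F = 11, f = 19, h = 5.
Lower quartile ≈ 5 + ((23.75 − 11) / 19) × 5 = 8.3553

8.36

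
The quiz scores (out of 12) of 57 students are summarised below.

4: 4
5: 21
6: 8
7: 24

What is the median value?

Cumulative frequencies: 4, 25, 33, 57
n = 57, so the median is the value in position (n+1)/2 = 29.
Position 29 falls at value 6.

6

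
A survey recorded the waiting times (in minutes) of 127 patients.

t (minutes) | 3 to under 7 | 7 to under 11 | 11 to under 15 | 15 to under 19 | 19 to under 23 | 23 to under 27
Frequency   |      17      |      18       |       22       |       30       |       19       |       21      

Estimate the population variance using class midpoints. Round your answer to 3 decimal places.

41.809

Midpoints: 5, 9, 13, 17, 21, 25
n = 127, Σfm = 1967, mean = 15.4882
Σfm² = 35775
Σf(m − x̄)² = Σfm² − (Σfm)²/n = 35775 − 1967²/127 = 5309.7323
Population variance = 5309.7323 / 127 = 41.8089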